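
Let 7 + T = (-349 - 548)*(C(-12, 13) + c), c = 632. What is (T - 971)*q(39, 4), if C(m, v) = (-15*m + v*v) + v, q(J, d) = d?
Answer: -3570384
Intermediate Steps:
C(m, v) = v + v² - 15*m (C(m, v) = (-15*m + v²) + v = (v² - 15*m) + v = v + v² - 15*m)
T = -891625 (T = -7 + (-349 - 548)*((13 + 13² - 15*(-12)) + 632) = -7 - 897*((13 + 169 + 180) + 632) = -7 - 897*(362 + 632) = -7 - 897*994 = -7 - 891618 = -891625)
(T - 971)*q(39, 4) = (-891625 - 971)*4 = -892596*4 = -3570384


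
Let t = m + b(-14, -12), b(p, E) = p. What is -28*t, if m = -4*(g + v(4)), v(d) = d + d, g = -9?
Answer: 280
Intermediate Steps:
v(d) = 2*d
m = 4 (m = -4*(-9 + 2*4) = -4*(-9 + 8) = -4*(-1) = 4)
t = -10 (t = 4 - 14 = -10)
-28*t = -28*(-10) = 280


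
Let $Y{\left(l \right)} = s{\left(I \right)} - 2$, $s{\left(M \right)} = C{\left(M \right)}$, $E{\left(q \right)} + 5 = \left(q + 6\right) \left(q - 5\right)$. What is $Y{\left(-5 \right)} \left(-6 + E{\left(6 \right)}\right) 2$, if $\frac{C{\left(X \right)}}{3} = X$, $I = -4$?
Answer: $-28$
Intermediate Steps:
$E{\left(q \right)} = -5 + \left(-5 + q\right) \left(6 + q\right)$ ($E{\left(q \right)} = -5 + \left(q + 6\right) \left(q - 5\right) = -5 + \left(6 + q\right) \left(-5 + q\right) = -5 + \left(-5 + q\right) \left(6 + q\right)$)
$C{\left(X \right)} = 3 X$
$s{\left(M \right)} = 3 M$
$Y{\left(l \right)} = -14$ ($Y{\left(l \right)} = 3 \left(-4\right) - 2 = -12 - 2 = -14$)
$Y{\left(-5 \right)} \left(-6 + E{\left(6 \right)}\right) 2 = - 14 \left(-6 + \left(-35 + 6 + 6^{2}\right)\right) 2 = - 14 \left(-6 + \left(-35 + 6 + 36\right)\right) 2 = - 14 \left(-6 + 7\right) 2 = - 14 \cdot 1 \cdot 2 = \left(-14\right) 2 = -28$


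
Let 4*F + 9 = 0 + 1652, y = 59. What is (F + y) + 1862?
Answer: 9327/4 ≈ 2331.8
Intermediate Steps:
F = 1643/4 (F = -9/4 + (0 + 1652)/4 = -9/4 + (1/4)*1652 = -9/4 + 413 = 1643/4 ≈ 410.75)
(F + y) + 1862 = (1643/4 + 59) + 1862 = 1879/4 + 1862 = 9327/4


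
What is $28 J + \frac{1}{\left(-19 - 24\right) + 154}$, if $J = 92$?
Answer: $\frac{285937}{111} \approx 2576.0$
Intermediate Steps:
$28 J + \frac{1}{\left(-19 - 24\right) + 154} = 28 \cdot 92 + \frac{1}{\left(-19 - 24\right) + 154} = 2576 + \frac{1}{-43 + 154} = 2576 + \frac{1}{111} = \frac{285937}{111}$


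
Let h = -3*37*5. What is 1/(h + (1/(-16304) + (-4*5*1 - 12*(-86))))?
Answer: 16304/7450927 ≈ 0.0021882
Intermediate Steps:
h = -555 (h = -111*5 = -555)
1/(h + (1/(-16304) + (-4*5*1 - 12*(-86)))) = 1/(-555 + (1/(-16304) + (-4*5*1 - 12*(-86)))) = 1/(-555 + (-1/16304 + (-20*1 + 1032))) = 1/(-555 + (-1/16304 + (-20 + 1032))) = 1/(-555 + (-1/16304 + 1012)) = 1/(-555 + 16499647/16304) = 1/(7450927/16304) = 16304/7450927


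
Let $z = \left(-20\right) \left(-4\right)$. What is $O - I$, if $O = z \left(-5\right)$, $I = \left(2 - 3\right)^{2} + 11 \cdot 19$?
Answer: $-610$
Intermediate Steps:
$z = 80$
$I = 210$ ($I = \left(-1\right)^{2} + 209 = 1 + 209 = 210$)
$O = -400$ ($O = 80 \left(-5\right) = -400$)
$O - I = -400 - 210 = -610$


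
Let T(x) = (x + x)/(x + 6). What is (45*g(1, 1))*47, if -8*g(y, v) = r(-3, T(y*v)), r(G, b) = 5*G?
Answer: 31725/8 ≈ 3965.6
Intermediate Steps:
T(x) = 2*x/(6 + x) (T(x) = (2*x)/(6 + x) = 2*x/(6 + x))
g(y, v) = 15/8 (g(y, v) = -5*(-3)/8 = -⅛*(-15) = 15/8)
(45*g(1, 1))*47 = (45*(15/8))*47 = (675/8)*47 = 31725/8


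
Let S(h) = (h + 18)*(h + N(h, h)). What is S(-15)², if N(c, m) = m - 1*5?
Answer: 11025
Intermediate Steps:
N(c, m) = -5 + m (N(c, m) = m - 5 = -5 + m)
S(h) = (-5 + 2*h)*(18 + h) (S(h) = (h + 18)*(h + (-5 + h)) = (18 + h)*(-5 + 2*h) = (-5 + 2*h)*(18 + h))
S(-15)² = (-90 + 2*(-15)² + 31*(-15))² = (-90 + 2*225 - 465)² = (-90 + 450 - 465)² = (-105)² = 11025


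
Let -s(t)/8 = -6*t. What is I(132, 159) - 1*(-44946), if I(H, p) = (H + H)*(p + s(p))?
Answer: 2101770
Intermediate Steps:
s(t) = 48*t (s(t) = -(-48)*t = 48*t)
I(H, p) = 98*H*p (I(H, p) = (H + H)*(p + 48*p) = (2*H)*(49*p) = 98*H*p)
I(132, 159) - 1*(-44946) = 98*132*159 - 1*(-44946) = 2056824 + 44946 = 2101770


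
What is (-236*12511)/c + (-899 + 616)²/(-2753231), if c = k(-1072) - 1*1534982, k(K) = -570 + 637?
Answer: 8006249030241/4225975560365 ≈ 1.8945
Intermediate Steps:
k(K) = 67
c = -1534915 (c = 67 - 1*1534982 = 67 - 1534982 = -1534915)
(-236*12511)/c + (-899 + 616)²/(-2753231) = -236*12511/(-1534915) + (-899 + 616)²/(-2753231) = -2952596*(-1/1534915) + (-283)²*(-1/2753231) = 2952596/1534915 + 80089*(-1/2753231) = 2952596/1534915 - 80089/2753231 = 8006249030241/4225975560365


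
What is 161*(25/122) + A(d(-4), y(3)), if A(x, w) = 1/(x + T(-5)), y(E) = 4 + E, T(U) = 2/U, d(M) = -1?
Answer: 27565/854 ≈ 32.278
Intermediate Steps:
A(x, w) = 1/(-⅖ + x) (A(x, w) = 1/(x + 2/(-5)) = 1/(x + 2*(-⅕)) = 1/(x - ⅖) = 1/(-⅖ + x))
161*(25/122) + A(d(-4), y(3)) = 161*(25/122) + 5/(-2 + 5*(-1)) = 161*(25*(1/122)) + 5/(-2 - 5) = 161*(25/122) + 5/(-7) = 4025/122 + 5*(-⅐) = 4025/122 - 5/7 = 27565/854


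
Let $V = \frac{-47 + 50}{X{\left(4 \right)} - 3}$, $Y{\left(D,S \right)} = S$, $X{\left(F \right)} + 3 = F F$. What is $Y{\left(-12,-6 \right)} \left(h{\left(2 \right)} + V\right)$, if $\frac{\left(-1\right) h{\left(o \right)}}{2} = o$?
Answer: $\frac{111}{5} \approx 22.2$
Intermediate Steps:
$h{\left(o \right)} = - 2 o$
$X{\left(F \right)} = -3 + F^{2}$ ($X{\left(F \right)} = -3 + F F = -3 + F^{2}$)
$V = \frac{3}{10}$ ($V = \frac{-47 + 50}{\left(-3 + 4^{2}\right) - 3} = \frac{3}{\left(-3 + 16\right) - 3} = \frac{3}{13 - 3} = \frac{3}{10} \approx 0.3$)
$Y{\left(-12,-6 \right)} \left(h{\left(2 \right)} + V\right) = - 6 \left(\left(-2\right) 2 + \frac{3}{10}\right) = - 6 \left(-4 + \frac{3}{10}\right) = \left(-6\right) \left(- \frac{37}{10}\right) = \frac{111}{5}$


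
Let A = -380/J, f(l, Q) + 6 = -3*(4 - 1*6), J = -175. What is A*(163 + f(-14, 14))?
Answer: 12388/35 ≈ 353.94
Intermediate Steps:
f(l, Q) = 0 (f(l, Q) = -6 - 3*(4 - 1*6) = -6 - 3*(4 - 6) = -6 - 3*(-2) = -6 + 6 = 0)
A = 76/35 (A = -380/(-175) = -380*(-1/175) = 76/35 ≈ 2.1714)
A*(163 + f(-14, 14)) = 76*(163 + 0)/35 = (76/35)*163 = 12388/35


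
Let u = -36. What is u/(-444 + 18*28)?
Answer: -⅗ ≈ -0.60000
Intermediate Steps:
u/(-444 + 18*28) = -36/(-444 + 18*28) = -36/(-444 + 504) = -36/60 = (1/60)*(-36) = -⅗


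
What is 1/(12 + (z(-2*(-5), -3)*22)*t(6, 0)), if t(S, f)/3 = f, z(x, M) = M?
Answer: 1/12 ≈ 0.083333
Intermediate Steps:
t(S, f) = 3*f
1/(12 + (z(-2*(-5), -3)*22)*t(6, 0)) = 1/(12 + (-3*22)*(3*0)) = 1/(12 - 66*0) = 1/(12 + 0) = 1/12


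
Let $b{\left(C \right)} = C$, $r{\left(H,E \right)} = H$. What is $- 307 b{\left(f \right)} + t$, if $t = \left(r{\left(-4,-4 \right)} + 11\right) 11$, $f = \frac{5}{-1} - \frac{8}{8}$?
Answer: $1919$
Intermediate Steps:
$f = -6$ ($f = 5 \left(-1\right) - 1 = -5 - 1 = -6$)
$t = 77$ ($t = \left(-4 + 11\right) 11 = 7 \cdot 11 = 77$)
$- 307 b{\left(f \right)} + t = \left(-307\right) \left(-6\right) + 77 = 1842 + 77 = 1919$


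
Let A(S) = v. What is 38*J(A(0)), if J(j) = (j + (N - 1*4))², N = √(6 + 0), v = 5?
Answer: 266 + 76*√6 ≈ 452.16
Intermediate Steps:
N = √6 ≈ 2.4495
A(S) = 5
J(j) = (-4 + j + √6)² (J(j) = (j + (√6 - 1*4))² = (j + (√6 - 4))² = (j + (-4 + √6))² = (-4 + j + √6)²)
38*J(A(0)) = 38*(-4 + 5 + √6)² = 38*(1 + √6)²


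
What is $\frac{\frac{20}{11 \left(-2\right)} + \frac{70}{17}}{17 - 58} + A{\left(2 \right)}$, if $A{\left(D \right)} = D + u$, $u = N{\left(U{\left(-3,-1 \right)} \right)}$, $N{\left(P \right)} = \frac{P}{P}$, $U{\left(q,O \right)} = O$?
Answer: $\frac{22401}{7667} \approx 2.9217$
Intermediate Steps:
$N{\left(P \right)} = 1$
$u = 1$
$A{\left(D \right)} = 1 + D$ ($A{\left(D \right)} = D + 1 = 1 + D$)
$\frac{\frac{20}{11 \left(-2\right)} + \frac{70}{17}}{17 - 58} + A{\left(2 \right)} = \frac{\frac{20}{11 \left(-2\right)} + \frac{70}{17}}{17 - 58} + \left(1 + 2\right) = \frac{\frac{20}{-22} + 70 \cdot \frac{1}{17}}{-41} + 3 = - \frac{20 \left(- \frac{1}{22}\right) + \frac{70}{17}}{41} + 3 = - \frac{- \frac{10}{11} + \frac{70}{17}}{41} + 3 = \left(- \frac{1}{41}\right) \frac{600}{187} + 3 = - \frac{600}{7667} + 3 = \frac{22401}{7667}$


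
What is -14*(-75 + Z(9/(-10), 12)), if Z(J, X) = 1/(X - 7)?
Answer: 5236/5 ≈ 1047.2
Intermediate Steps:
Z(J, X) = 1/(-7 + X)
-14*(-75 + Z(9/(-10), 12)) = -14*(-75 + 1/(-7 + 12)) = -14*(-75 + 1/5) = -14*(-75 + ⅕) = -14*(-374/5) = 5236/5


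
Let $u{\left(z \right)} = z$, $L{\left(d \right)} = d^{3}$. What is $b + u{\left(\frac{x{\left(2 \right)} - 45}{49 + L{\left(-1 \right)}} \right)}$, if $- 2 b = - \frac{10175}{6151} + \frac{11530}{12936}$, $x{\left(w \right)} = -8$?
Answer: $- \frac{115012847}{159138672} \approx -0.72272$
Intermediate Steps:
$b = \frac{30351385}{79569336}$ ($b = - \frac{- \frac{10175}{6151} + \frac{11530}{12936}}{2} = - \frac{\left(-10175\right) \frac{1}{6151} + 11530 \cdot \frac{1}{12936}}{2} = - \frac{- \frac{10175}{6151} + \frac{5765}{6468}}{2} = \left(- \frac{1}{2}\right) \left(- \frac{30351385}{39784668}\right) = \frac{30351385}{79569336} \approx 0.38145$)
$b + u{\left(\frac{x{\left(2 \right)} - 45}{49 + L{\left(-1 \right)}} \right)} = \frac{30351385}{79569336} + \frac{-8 - 45}{49 + \left(-1\right)^{3}} = \frac{30351385}{79569336} - \frac{53}{49 - 1} = \frac{30351385}{79569336} - \frac{53}{48} = - \frac{115012847}{159138672}$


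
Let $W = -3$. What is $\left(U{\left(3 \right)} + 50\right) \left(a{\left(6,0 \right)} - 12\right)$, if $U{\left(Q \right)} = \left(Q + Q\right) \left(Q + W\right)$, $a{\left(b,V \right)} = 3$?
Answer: $-450$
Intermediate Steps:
$U{\left(Q \right)} = 2 Q \left(-3 + Q\right)$ ($U{\left(Q \right)} = \left(Q + Q\right) \left(Q - 3\right) = 2 Q \left(-3 + Q\right)$)
$\left(U{\left(3 \right)} + 50\right) \left(a{\left(6,0 \right)} - 12\right) = \left(2 \cdot 3 \left(-3 + 3\right) + 50\right) \left(3 - 12\right) = \left(2 \cdot 3 \cdot 0 + 50\right) \left(-9\right) = \left(0 + 50\right) \left(-9\right) = 50 \left(-9\right) = -450$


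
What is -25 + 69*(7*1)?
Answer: 458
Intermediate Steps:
-25 + 69*(7*1) = -25 + 69*7 = -25 + 483 = 458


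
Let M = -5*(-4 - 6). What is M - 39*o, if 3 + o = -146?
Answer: 5861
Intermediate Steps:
o = -149 (o = -3 - 146 = -149)
M = 50 (M = -5*(-10) = 50)
M - 39*o = 50 - 39*(-149) = 50 + 5811 = 5861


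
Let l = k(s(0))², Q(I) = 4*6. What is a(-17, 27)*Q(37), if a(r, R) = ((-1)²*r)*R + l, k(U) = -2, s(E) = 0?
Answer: -10920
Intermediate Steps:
Q(I) = 24
l = 4 (l = (-2)² = 4)
a(r, R) = 4 + R*r (a(r, R) = ((-1)²*r)*R + 4 = (1*r)*R + 4 = r*R + 4 = R*r + 4 = 4 + R*r)
a(-17, 27)*Q(37) = (4 + 27*(-17))*24 = (4 - 459)*24 = -455*24 = -10920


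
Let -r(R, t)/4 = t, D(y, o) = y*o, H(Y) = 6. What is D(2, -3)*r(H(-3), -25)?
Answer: -600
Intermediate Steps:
D(y, o) = o*y
r(R, t) = -4*t
D(2, -3)*r(H(-3), -25) = (-3*2)*(-4*(-25)) = -6*100 = -600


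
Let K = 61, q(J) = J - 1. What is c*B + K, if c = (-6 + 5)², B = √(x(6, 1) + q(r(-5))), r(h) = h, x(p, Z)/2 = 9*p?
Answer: 61 + √102 ≈ 71.099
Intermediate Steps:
x(p, Z) = 18*p (x(p, Z) = 2*(9*p) = 18*p)
q(J) = -1 + J
B = √102 (B = √(18*6 + (-1 - 5)) = √(108 - 6) = √102 ≈ 10.100)
c = 1 (c = (-1)² = 1)
c*B + K = 1*√102 + 61 = √102 + 61 = 61 + √102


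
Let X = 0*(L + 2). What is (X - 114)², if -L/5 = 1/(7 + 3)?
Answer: 12996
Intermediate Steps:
L = -½ (L = -5/(7 + 3) = -5/10 = -5*⅒ = -½ ≈ -0.50000)
X = 0 (X = 0*(-½ + 2) = 0*(3/2) = 0)
(X - 114)² = (0 - 114)² = (-114)² = 12996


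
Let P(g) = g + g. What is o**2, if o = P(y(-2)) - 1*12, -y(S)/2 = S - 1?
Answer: 0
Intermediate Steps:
y(S) = 2 - 2*S (y(S) = -2*(S - 1) = -2*(-1 + S) = 2 - 2*S)
P(g) = 2*g
o = 0 (o = 2*(2 - 2*(-2)) - 1*12 = 2*(2 + 4) - 12 = 2*6 - 12 = 12 - 12 = 0)
o**2 = 0**2 = 0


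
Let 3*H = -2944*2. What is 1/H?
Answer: -3/5888 ≈ -0.00050951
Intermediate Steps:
H = -5888/3 (H = (-2944*2)/3 = (⅓)*(-5888) = -5888/3 ≈ -1962.7)
1/H = 1/(-5888/3) = -3/5888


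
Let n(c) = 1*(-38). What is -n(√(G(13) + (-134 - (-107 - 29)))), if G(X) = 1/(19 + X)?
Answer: 38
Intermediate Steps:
n(c) = -38
-n(√(G(13) + (-134 - (-107 - 29)))) = -1*(-38) = 38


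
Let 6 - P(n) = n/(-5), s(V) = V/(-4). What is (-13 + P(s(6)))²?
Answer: 5329/100 ≈ 53.290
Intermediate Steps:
s(V) = -V/4 (s(V) = V*(-¼) = -V/4)
P(n) = 6 + n/5 (P(n) = 6 - n/(-5) = 6 - n*(-1)/5 = 6 - (-1)*n/5 = 6 + n/5)
(-13 + P(s(6)))² = (-13 + (6 + (-¼*6)/5))² = (-13 + (6 + (⅕)*(-3/2)))² = (-13 + (6 - 3/10))² = (-13 + 57/10)² = (-73/10)² = 5329/100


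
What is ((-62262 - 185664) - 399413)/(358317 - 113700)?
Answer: -647339/244617 ≈ -2.6463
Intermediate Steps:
((-62262 - 185664) - 399413)/(358317 - 113700) = (-247926 - 399413)/244617 = -647339*1/244617 = -647339/244617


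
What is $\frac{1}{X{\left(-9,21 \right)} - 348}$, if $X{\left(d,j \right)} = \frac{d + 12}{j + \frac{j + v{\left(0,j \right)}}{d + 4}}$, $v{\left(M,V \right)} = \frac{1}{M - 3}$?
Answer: $- \frac{253}{87999} \approx -0.002875$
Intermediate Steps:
$v{\left(M,V \right)} = \frac{1}{-3 + M}$
$X{\left(d,j \right)} = \frac{12 + d}{j + \frac{- \frac{1}{3} + j}{4 + d}}$ ($X{\left(d,j \right)} = \frac{d + 12}{j + \frac{j + \frac{1}{-3 + 0}}{d + 4}} = \frac{12 + d}{j + \frac{j + \frac{1}{-3}}{4 + d}} = \frac{12 + d}{j + \frac{j - \frac{1}{3}}{4 + d}} = \frac{12 + d}{j + \frac{- \frac{1}{3} + j}{4 + d}}$)
$\frac{1}{X{\left(-9,21 \right)} - 348} = \frac{1}{\frac{3 \left(48 + \left(-9\right)^{2} + 16 \left(-9\right)\right)}{-1 + 15 \cdot 21 + 3 \left(-9\right) 21} - 348} = \frac{1}{\frac{3 \left(48 + 81 - 144\right)}{-1 + 315 - 567} - 348} = \frac{1}{3 \frac{1}{-253} \left(-15\right) - 348} = \frac{1}{3 \left(- \frac{1}{253}\right) \left(-15\right) - 348} = \frac{1}{\frac{45}{253} - 348} = \frac{1}{- \frac{87999}{253}} = - \frac{253}{87999}$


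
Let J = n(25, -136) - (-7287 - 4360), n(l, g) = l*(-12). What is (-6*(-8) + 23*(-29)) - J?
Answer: -11966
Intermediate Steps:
n(l, g) = -12*l
J = 11347 (J = -12*25 - (-7287 - 4360) = -300 - 1*(-11647) = -300 + 11647 = 11347)
(-6*(-8) + 23*(-29)) - J = (-6*(-8) + 23*(-29)) - 1*11347 = (48 - 667) - 11347 = -619 - 11347 = -11966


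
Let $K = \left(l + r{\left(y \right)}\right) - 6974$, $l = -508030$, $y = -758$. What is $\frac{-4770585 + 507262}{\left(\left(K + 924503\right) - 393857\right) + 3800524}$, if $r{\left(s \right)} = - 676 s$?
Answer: $- \frac{4263323}{4328574} \approx -0.98493$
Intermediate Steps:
$K = -2596$ ($K = \left(-508030 - -512408\right) - 6974 = \left(-508030 + 512408\right) - 6974 = 4378 - 6974 = -2596$)
$\frac{-4770585 + 507262}{\left(\left(K + 924503\right) - 393857\right) + 3800524} = \frac{-4770585 + 507262}{\left(\left(-2596 + 924503\right) - 393857\right) + 3800524} = - \frac{4263323}{\left(921907 - 393857\right) + 3800524} = - \frac{4263323}{528050 + 3800524} = - \frac{4263323}{4328574}$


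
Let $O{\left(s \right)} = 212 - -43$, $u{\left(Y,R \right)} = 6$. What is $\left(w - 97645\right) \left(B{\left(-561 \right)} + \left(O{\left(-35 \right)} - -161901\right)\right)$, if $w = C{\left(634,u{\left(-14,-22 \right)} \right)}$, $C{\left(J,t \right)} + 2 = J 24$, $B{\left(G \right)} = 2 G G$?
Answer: $-65252214738$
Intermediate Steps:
$B{\left(G \right)} = 2 G^{2}$
$C{\left(J,t \right)} = -2 + 24 J$ ($C{\left(J,t \right)} = -2 + J 24 = -2 + 24 J$)
$w = 15214$ ($w = -2 + 24 \cdot 634 = -2 + 15216 = 15214$)
$O{\left(s \right)} = 255$ ($O{\left(s \right)} = 212 + 43 = 255$)
$\left(w - 97645\right) \left(B{\left(-561 \right)} + \left(O{\left(-35 \right)} - -161901\right)\right) = \left(15214 - 97645\right) \left(2 \left(-561\right)^{2} + \left(255 - -161901\right)\right) = - 82431 \left(2 \cdot 314721 + \left(255 + 161901\right)\right) = - 82431 \left(629442 + 162156\right) = \left(-82431\right) 791598 = -65252214738$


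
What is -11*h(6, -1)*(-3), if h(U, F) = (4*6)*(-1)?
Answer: -792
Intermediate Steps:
h(U, F) = -24 (h(U, F) = 24*(-1) = -24)
-11*h(6, -1)*(-3) = -11*(-24)*(-3) = 264*(-3) = -792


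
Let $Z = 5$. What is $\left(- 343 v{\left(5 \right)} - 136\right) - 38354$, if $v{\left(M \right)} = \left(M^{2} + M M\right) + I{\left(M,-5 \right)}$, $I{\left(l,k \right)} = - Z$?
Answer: $-53925$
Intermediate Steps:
$I{\left(l,k \right)} = -5$ ($I{\left(l,k \right)} = \left(-1\right) 5 = -5$)
$v{\left(M \right)} = -5 + 2 M^{2}$ ($v{\left(M \right)} = \left(M^{2} + M M\right) - 5 = \left(M^{2} + M^{2}\right) - 5 = 2 M^{2} - 5 = -5 + 2 M^{2}$)
$\left(- 343 v{\left(5 \right)} - 136\right) - 38354 = \left(- 343 \left(-5 + 2 \cdot 5^{2}\right) - 136\right) - 38354 = \left(- 343 \left(-5 + 2 \cdot 25\right) - 136\right) - 38354 = \left(- 343 \left(-5 + 50\right) - 136\right) - 38354 = \left(\left(-343\right) 45 - 136\right) - 38354 = \left(-15435 - 136\right) - 38354 = -15571 - 38354 = -53925$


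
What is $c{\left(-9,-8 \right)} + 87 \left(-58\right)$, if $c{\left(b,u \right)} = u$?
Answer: $-5054$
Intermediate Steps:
$c{\left(-9,-8 \right)} + 87 \left(-58\right) = -8 + 87 \left(-58\right) = -8 - 5046 = -5054$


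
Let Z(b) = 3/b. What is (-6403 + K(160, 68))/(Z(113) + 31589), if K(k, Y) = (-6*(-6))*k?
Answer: -72659/3569560 ≈ -0.020355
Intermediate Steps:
K(k, Y) = 36*k
(-6403 + K(160, 68))/(Z(113) + 31589) = (-6403 + 36*160)/(3/113 + 31589) = (-6403 + 5760)/(3*(1/113) + 31589) = -643/(3/113 + 31589) = -643/3569560/113 = -643*113/3569560 = -72659/3569560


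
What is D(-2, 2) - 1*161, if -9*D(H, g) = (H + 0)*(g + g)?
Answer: -1441/9 ≈ -160.11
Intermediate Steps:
D(H, g) = -2*H*g/9 (D(H, g) = -(H + 0)*(g + g)/9 = -H*2*g/9 = -2*H*g/9)
D(-2, 2) - 1*161 = -2/9*(-2)*2 - 1*161 = 8/9 - 161 = -1441/9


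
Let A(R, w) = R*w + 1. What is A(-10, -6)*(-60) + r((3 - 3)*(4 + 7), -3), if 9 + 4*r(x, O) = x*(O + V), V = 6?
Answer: -14649/4 ≈ -3662.3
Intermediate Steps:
r(x, O) = -9/4 + x*(6 + O)/4 (r(x, O) = -9/4 + (x*(O + 6))/4 = -9/4 + (x*(6 + O))/4 = -9/4 + x*(6 + O)/4)
A(R, w) = 1 + R*w
A(-10, -6)*(-60) + r((3 - 3)*(4 + 7), -3) = (1 - 10*(-6))*(-60) + (-9/4 + 3*((3 - 3)*(4 + 7))/2 + (¼)*(-3)*((3 - 3)*(4 + 7))) = (1 + 60)*(-60) + (-9/4 + 3*(0*11)/2 + (¼)*(-3)*(0*11)) = 61*(-60) + (-9/4 + (3/2)*0 + (¼)*(-3)*0) = -3660 + (-9/4 + 0 + 0) = -3660 - 9/4 = -14649/4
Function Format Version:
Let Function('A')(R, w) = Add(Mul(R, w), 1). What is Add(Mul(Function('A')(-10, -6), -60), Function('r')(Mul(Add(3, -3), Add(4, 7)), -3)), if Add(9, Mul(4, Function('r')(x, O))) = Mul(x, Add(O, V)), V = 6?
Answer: Rational(-14649, 4) ≈ -3662.3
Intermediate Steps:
Function('r')(x, O) = Add(Rational(-9, 4), Mul(Rational(1, 4), x, Add(6, O))) (Function('r')(x, O) = Add(Rational(-9, 4), Mul(Rational(1, 4), Mul(x, Add(O, 6)))) = Add(Rational(-9, 4), Mul(Rational(1, 4), Mul(x, Add(6, O)))) = Add(Rational(-9, 4), Mul(Rational(1, 4), x, Add(6, O))))
Function('A')(R, w) = Add(1, Mul(R, w))
Add(Mul(Function('A')(-10, -6), -60), Function('r')(Mul(Add(3, -3), Add(4, 7)), -3)) = Add(Mul(Add(1, Mul(-10, -6)), -60), Add(Rational(-9, 4), Mul(Rational(3, 2), Mul(Add(3, -3), Add(4, 7))), Mul(Rational(1, 4), -3, Mul(Add(3, -3), Add(4, 7))))) = Add(Mul(Add(1, 60), -60), Add(Rational(-9, 4), Mul(Rational(3, 2), Mul(0, 11)), Mul(Rational(1, 4), -3, Mul(0, 11)))) = Add(Mul(61, -60), Add(Rational(-9, 4), Mul(Rational(3, 2), 0), Mul(Rational(1, 4), -3, 0))) = Add(-3660, Add(Rational(-9, 4), 0, 0)) = Add(-3660, Rational(-9, 4)) = Rational(-14649, 4)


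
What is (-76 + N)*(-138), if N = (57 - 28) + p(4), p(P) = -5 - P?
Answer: 7728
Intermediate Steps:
N = 20 (N = (57 - 28) + (-5 - 1*4) = 29 + (-5 - 4) = 29 - 9 = 20)
(-76 + N)*(-138) = (-76 + 20)*(-138) = -56*(-138) = 7728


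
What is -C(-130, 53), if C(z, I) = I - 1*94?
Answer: 41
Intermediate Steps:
C(z, I) = -94 + I (C(z, I) = I - 94 = -94 + I)
-C(-130, 53) = -(-94 + 53) = -1*(-41) = 41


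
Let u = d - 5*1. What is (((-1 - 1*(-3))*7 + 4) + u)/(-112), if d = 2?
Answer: -15/112 ≈ -0.13393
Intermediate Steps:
u = -3 (u = 2 - 5*1 = 2 - 5 = -3)
(((-1 - 1*(-3))*7 + 4) + u)/(-112) = (((-1 - 1*(-3))*7 + 4) - 3)/(-112) = -(((-1 + 3)*7 + 4) - 3)/112 = -((2*7 + 4) - 3)/112 = -((14 + 4) - 3)/112 = -(18 - 3)/112 = -1/112*15 = -15/112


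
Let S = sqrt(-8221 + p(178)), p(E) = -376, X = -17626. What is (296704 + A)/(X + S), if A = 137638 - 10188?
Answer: -7476138404/310684473 - 424154*I*sqrt(8597)/310684473 ≈ -24.063 - 0.12658*I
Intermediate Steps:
S = I*sqrt(8597) (S = sqrt(-8221 - 376) = sqrt(-8597) = I*sqrt(8597) ≈ 92.72*I)
A = 127450
(296704 + A)/(X + S) = (296704 + 127450)/(-17626 + I*sqrt(8597)) = 424154/(-17626 + I*sqrt(8597))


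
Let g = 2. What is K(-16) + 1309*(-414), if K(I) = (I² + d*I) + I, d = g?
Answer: -541718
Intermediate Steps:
d = 2
K(I) = I² + 3*I (K(I) = (I² + 2*I) + I = I² + 3*I)
K(-16) + 1309*(-414) = -16*(3 - 16) + 1309*(-414) = -16*(-13) - 541926 = 208 - 541926 = -541718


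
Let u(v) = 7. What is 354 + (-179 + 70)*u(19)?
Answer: -409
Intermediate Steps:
354 + (-179 + 70)*u(19) = 354 + (-179 + 70)*7 = 354 - 109*7 = 354 - 763 = -409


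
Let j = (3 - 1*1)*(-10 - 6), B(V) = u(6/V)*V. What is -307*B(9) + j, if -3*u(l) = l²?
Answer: 1132/3 ≈ 377.33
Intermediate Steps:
u(l) = -l²/3
B(V) = -12/V (B(V) = (-36/V²/3)*V = (-12/V²)*V = -12/V)
j = -32 (j = (3 - 1)*(-16) = 2*(-16) = -32)
-307*B(9) + j = -(-3684)/9 - 32 = -307*(-4/3) - 32 = 1228/3 - 32 = 1132/3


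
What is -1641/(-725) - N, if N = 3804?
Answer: -2756259/725 ≈ -3801.7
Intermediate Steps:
-1641/(-725) - N = -1641/(-725) - 1*3804 = -1641*(-1/725) - 3804 = 1641/725 - 3804 = -2756259/725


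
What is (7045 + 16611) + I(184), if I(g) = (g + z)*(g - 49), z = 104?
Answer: 62536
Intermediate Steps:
I(g) = (-49 + g)*(104 + g) (I(g) = (g + 104)*(g - 49) = (104 + g)*(-49 + g) = (-49 + g)*(104 + g))
(7045 + 16611) + I(184) = (7045 + 16611) + (-5096 + 184**2 + 55*184) = 23656 + (-5096 + 33856 + 10120) = 23656 + 38880 = 62536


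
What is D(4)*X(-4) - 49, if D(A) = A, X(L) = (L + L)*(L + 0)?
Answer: 79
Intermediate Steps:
X(L) = 2*L² (X(L) = (2*L)*L = 2*L²)
D(4)*X(-4) - 49 = 4*(2*(-4)²) - 49 = 4*(2*16) - 49 = 4*32 - 49 = 128 - 49 = 79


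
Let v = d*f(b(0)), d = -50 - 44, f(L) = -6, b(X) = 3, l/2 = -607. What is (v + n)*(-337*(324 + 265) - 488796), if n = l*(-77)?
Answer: -64634032138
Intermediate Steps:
l = -1214 (l = 2*(-607) = -1214)
n = 93478 (n = -1214*(-77) = 93478)
d = -94
v = 564 (v = -94*(-6) = 564)
(v + n)*(-337*(324 + 265) - 488796) = (564 + 93478)*(-337*(324 + 265) - 488796) = 94042*(-337*589 - 488796) = 94042*(-198493 - 488796) = 94042*(-687289) = -64634032138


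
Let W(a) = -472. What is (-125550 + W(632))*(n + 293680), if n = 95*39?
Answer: -37477052470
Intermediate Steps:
n = 3705
(-125550 + W(632))*(n + 293680) = (-125550 - 472)*(3705 + 293680) = -126022*297385 = -37477052470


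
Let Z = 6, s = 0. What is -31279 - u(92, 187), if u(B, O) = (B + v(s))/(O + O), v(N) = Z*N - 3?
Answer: -11698435/374 ≈ -31279.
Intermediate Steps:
v(N) = -3 + 6*N (v(N) = 6*N - 3 = -3 + 6*N)
u(B, O) = (-3 + B)/(2*O) (u(B, O) = (B + (-3 + 6*0))/(O + O) = (B + (-3 + 0))/((2*O)) = (B - 3)*(1/(2*O)) = (-3 + B)*(1/(2*O)) = (-3 + B)/(2*O))
-31279 - u(92, 187) = -31279 - (-3 + 92)/(2*187) = -31279 - 89/(2*187) = -31279 - 1*89/374 = -31279 - 89/374 = -11698435/374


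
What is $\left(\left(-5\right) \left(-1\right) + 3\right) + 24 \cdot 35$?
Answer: $848$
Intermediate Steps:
$\left(\left(-5\right) \left(-1\right) + 3\right) + 24 \cdot 35 = \left(5 + 3\right) + 840 = 8 + 840 = 848$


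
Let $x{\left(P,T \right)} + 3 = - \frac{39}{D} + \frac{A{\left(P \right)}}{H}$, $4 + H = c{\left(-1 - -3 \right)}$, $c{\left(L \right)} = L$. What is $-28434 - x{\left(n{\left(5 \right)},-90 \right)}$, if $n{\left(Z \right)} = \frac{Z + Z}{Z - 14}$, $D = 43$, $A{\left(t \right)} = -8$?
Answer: $- \frac{1222666}{43} \approx -28434.0$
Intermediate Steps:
$H = -2$ ($H = -4 - -2 = -4 + \left(-1 + 3\right) = -4 + 2 = -2$)
$n{\left(Z \right)} = \frac{2 Z}{-14 + Z}$
$x{\left(P,T \right)} = \frac{4}{43}$ ($x{\left(P,T \right)} = -3 - \left(-4 + \frac{39}{43}\right) = -3 - - \frac{133}{43} = -3 + \left(- \frac{39}{43} + 4\right) = -3 + \frac{133}{43} = \frac{4}{43}$)
$-28434 - x{\left(n{\left(5 \right)},-90 \right)} = -28434 - \frac{4}{43} = - \frac{1222666}{43}$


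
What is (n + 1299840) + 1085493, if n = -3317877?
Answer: -932544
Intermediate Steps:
(n + 1299840) + 1085493 = (-3317877 + 1299840) + 1085493 = -2018037 + 1085493 = -932544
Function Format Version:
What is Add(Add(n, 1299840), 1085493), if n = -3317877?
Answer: -932544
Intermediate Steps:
Add(Add(n, 1299840), 1085493) = Add(Add(-3317877, 1299840), 1085493) = Add(-2018037, 1085493) = -932544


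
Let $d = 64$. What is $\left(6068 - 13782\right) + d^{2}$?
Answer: $-3618$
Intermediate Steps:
$\left(6068 - 13782\right) + d^{2} = \left(6068 - 13782\right) + 64^{2} = -7714 + 4096 = -3618$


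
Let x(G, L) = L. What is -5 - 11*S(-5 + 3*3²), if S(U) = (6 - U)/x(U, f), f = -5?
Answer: -201/5 ≈ -40.200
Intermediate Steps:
S(U) = -6/5 + U/5 (S(U) = (6 - U)/(-5) = (6 - U)*(-⅕) = -6/5 + U/5)
-5 - 11*S(-5 + 3*3²) = -5 - 11*(-6/5 + (-5 + 3*3²)/5) = -5 - 11*(-6/5 + (-5 + 3*9)/5) = -5 - 11*(-6/5 + (-5 + 27)/5) = -5 - 11*(-6/5 + (⅕)*22) = -5 - 11*(-6/5 + 22/5) = -5 - 11*16/5 = -5 - 176/5 = -201/5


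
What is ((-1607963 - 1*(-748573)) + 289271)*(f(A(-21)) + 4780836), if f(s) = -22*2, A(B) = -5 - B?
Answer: -2725620354248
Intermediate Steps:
f(s) = -44
((-1607963 - 1*(-748573)) + 289271)*(f(A(-21)) + 4780836) = ((-1607963 - 1*(-748573)) + 289271)*(-44 + 4780836) = ((-1607963 + 748573) + 289271)*4780792 = (-859390 + 289271)*4780792 = -570119*4780792 = -2725620354248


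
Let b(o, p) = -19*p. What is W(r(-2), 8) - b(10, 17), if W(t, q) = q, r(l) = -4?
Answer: 331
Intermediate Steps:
W(r(-2), 8) - b(10, 17) = 8 - (-19)*17 = 8 - 1*(-323) = 8 + 323 = 331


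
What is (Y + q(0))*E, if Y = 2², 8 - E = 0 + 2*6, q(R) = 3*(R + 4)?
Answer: -64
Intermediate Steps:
q(R) = 12 + 3*R (q(R) = 3*(4 + R) = 12 + 3*R)
E = -4 (E = 8 - (0 + 2*6) = 8 - (0 + 12) = 8 - 1*12 = 8 - 12 = -4)
Y = 4
(Y + q(0))*E = (4 + (12 + 3*0))*(-4) = (4 + (12 + 0))*(-4) = (4 + 12)*(-4) = 16*(-4) = -64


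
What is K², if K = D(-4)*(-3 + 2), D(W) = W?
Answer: 16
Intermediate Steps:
K = 4 (K = -4*(-3 + 2) = -4*(-1) = 4)
K² = 4² = 16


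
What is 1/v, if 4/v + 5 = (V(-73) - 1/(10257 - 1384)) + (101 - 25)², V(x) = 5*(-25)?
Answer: 50096957/35492 ≈ 1411.5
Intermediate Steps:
V(x) = -125
v = 35492/50096957 (v = 4/(-5 + ((-125 - 1/(10257 - 1384)) + (101 - 25)²)) = 4/(-5 + ((-125 - 1/8873) + 76²)) = 4/(-5 + ((-125 - 1*1/8873) + 5776)) = 4/(-5 + ((-125 - 1/8873) + 5776)) = 4/(-5 + (-1109126/8873 + 5776)) = 4/(-5 + 50141322/8873) = 4/(50096957/8873) = 4*(8873/50096957) = 35492/50096957 ≈ 0.00070847)
1/v = 1/(35492/50096957) = 50096957/35492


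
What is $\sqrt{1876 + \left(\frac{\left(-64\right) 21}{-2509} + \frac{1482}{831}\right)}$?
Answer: $\frac{\sqrt{907256790459786}}{694993} \approx 43.34$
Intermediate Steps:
$\sqrt{1876 + \left(\frac{\left(-64\right) 21}{-2509} + \frac{1482}{831}\right)} = \sqrt{1876 + \left(\left(-1344\right) \left(- \frac{1}{2509}\right) + 1482 \cdot \frac{1}{831}\right)} = \sqrt{1876 + \left(\frac{1344}{2509} + \frac{494}{277}\right)} = \sqrt{1876 + \frac{1611734}{694993}} = \sqrt{\frac{1305418602}{694993}} = \frac{\sqrt{907256790459786}}{694993}$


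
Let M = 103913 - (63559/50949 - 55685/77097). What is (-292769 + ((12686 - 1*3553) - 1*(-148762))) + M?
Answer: -40539112389697/1309338351 ≈ -30962.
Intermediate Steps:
M = 136056588363077/1309338351 (M = 103913 - (63559*(1/50949) - 55685*1/77097) = 103913 - (63559/50949 - 55685/77097) = 103913 - 1*687704386/1309338351 = 103913 - 687704386/1309338351 = 136056588363077/1309338351 ≈ 1.0391e+5)
(-292769 + ((12686 - 1*3553) - 1*(-148762))) + M = (-292769 + ((12686 - 1*3553) - 1*(-148762))) + 136056588363077/1309338351 = (-292769 + ((12686 - 3553) + 148762)) + 136056588363077/1309338351 = (-292769 + (9133 + 148762)) + 136056588363077/1309338351 = (-292769 + 157895) + 136056588363077/1309338351 = -134874 + 136056588363077/1309338351 = -40539112389697/1309338351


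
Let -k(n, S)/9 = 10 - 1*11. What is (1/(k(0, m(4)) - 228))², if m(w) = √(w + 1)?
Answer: 1/47961 ≈ 2.0850e-5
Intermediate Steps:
m(w) = √(1 + w)
k(n, S) = 9 (k(n, S) = -9*(10 - 1*11) = -9*(10 - 11) = -9*(-1) = 9)
(1/(k(0, m(4)) - 228))² = (1/(9 - 228))² = (1/(-219))² = (-1/219)² = 1/47961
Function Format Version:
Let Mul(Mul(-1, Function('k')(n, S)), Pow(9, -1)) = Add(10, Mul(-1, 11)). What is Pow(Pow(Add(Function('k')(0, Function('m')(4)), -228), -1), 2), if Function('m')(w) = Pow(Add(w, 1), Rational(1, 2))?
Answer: Rational(1, 47961) ≈ 2.0850e-5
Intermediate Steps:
Function('m')(w) = Pow(Add(1, w), Rational(1, 2))
Function('k')(n, S) = 9 (Function('k')(n, S) = Mul(-9, Add(10, Mul(-1, 11))) = Mul(-9, Add(10, -11)) = Mul(-9, -1) = 9)
Pow(Pow(Add(Function('k')(0, Function('m')(4)), -228), -1), 2) = Pow(Pow(Add(9, -228), -1), 2) = Pow(Pow(-219, -1), 2) = Pow(Rational(-1, 219), 2) = Rational(1, 47961)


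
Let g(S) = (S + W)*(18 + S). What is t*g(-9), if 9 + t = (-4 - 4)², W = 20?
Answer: 5445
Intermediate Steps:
t = 55 (t = -9 + (-4 - 4)² = -9 + (-8)² = -9 + 64 = 55)
g(S) = (18 + S)*(20 + S) (g(S) = (S + 20)*(18 + S) = (20 + S)*(18 + S) = (18 + S)*(20 + S))
t*g(-9) = 55*(360 + (-9)² + 38*(-9)) = 55*(360 + 81 - 342) = 55*99 = 5445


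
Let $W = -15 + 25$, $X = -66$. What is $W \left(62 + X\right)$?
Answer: $-40$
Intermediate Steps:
$W = 10$
$W \left(62 + X\right) = 10 \left(62 - 66\right) = 10 \left(-4\right) = -40$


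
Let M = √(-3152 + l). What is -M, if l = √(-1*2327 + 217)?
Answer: -√(-3152 + I*√2110) ≈ -0.40908 - 56.144*I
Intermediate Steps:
l = I*√2110 (l = √(-2327 + 217) = √(-2110) = I*√2110 ≈ 45.935*I)
M = √(-3152 + I*√2110) ≈ 0.4091 + 56.144*I
-M = -√(-3152 + I*√2110)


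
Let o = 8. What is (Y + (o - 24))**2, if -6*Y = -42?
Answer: 81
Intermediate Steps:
Y = 7 (Y = -1/6*(-42) = 7)
(Y + (o - 24))**2 = (7 + (8 - 24))**2 = (7 - 16)**2 = (-9)**2 = 81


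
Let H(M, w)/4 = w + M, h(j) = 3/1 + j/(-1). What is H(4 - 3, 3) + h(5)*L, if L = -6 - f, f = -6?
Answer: 16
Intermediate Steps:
h(j) = 3 - j (h(j) = 3*1 + j*(-1) = 3 - j)
L = 0 (L = -6 - 1*(-6) = -6 + 6 = 0)
H(M, w) = 4*M + 4*w (H(M, w) = 4*(w + M) = 4*(M + w) = 4*M + 4*w)
H(4 - 3, 3) + h(5)*L = (4*(4 - 3) + 4*3) + (3 - 1*5)*0 = (4*1 + 12) + (3 - 5)*0 = (4 + 12) - 2*0 = 16 + 0 = 16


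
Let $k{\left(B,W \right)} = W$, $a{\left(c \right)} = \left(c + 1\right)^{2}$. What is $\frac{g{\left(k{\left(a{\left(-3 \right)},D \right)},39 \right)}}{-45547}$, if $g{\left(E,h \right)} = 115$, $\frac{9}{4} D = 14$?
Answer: $- \frac{115}{45547} \approx -0.0025249$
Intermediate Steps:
$D = \frac{56}{9}$ ($D = \frac{4}{9} \cdot 14 = \frac{56}{9} \approx 6.2222$)
$a{\left(c \right)} = \left(1 + c\right)^{2}$
$\frac{g{\left(k{\left(a{\left(-3 \right)},D \right)},39 \right)}}{-45547} = \frac{115}{-45547} = 115 \left(- \frac{1}{45547}\right) = - \frac{115}{45547}$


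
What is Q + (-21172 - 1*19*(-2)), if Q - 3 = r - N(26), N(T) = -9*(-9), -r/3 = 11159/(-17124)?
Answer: -121066937/5708 ≈ -21210.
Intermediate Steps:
r = 11159/5708 (r = -33477/(-17124) = -33477*(-1)/17124 = -3*(-11159/17124) = 11159/5708 ≈ 1.9550)
N(T) = 81
Q = -434065/5708 (Q = 3 + (11159/5708 - 1*81) = 3 + (11159/5708 - 81) = 3 - 451189/5708 = -434065/5708 ≈ -76.045)
Q + (-21172 - 1*19*(-2)) = -434065/5708 + (-21172 - 1*19*(-2)) = -434065/5708 + (-21172 - 19*(-2)) = -434065/5708 + (-21172 - 1*(-38)) = -434065/5708 + (-21172 + 38) = -434065/5708 - 21134 = -121066937/5708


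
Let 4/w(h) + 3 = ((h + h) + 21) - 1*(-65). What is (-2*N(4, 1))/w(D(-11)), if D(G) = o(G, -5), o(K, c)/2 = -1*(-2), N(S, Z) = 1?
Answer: -91/2 ≈ -45.500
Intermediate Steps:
o(K, c) = 4 (o(K, c) = 2*(-1*(-2)) = 2*2 = 4)
D(G) = 4
w(h) = 4/(83 + 2*h) (w(h) = 4/(-3 + (((h + h) + 21) - 1*(-65))) = 4/(-3 + ((2*h + 21) + 65)) = 4/(-3 + ((21 + 2*h) + 65)) = 4/(-3 + (86 + 2*h)) = 4/(83 + 2*h))
(-2*N(4, 1))/w(D(-11)) = (-2*1)/((4/(83 + 2*4))) = -2/(4/(83 + 8)) = -2/(4/91) = -2/(4*(1/91)) = -2/4/91 = -2*91/4 = -91/2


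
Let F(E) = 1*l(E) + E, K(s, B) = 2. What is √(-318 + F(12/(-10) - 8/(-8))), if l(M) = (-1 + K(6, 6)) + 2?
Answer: 2*I*√1970/5 ≈ 17.754*I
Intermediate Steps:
l(M) = 3 (l(M) = (-1 + 2) + 2 = 1 + 2 = 3)
F(E) = 3 + E (F(E) = 1*3 + E = 3 + E)
√(-318 + F(12/(-10) - 8/(-8))) = √(-318 + (3 + (12/(-10) - 8/(-8)))) = √(-318 + (3 + (12*(-⅒) - 8*(-⅛)))) = √(-318 + (3 + (-6/5 + 1))) = √(-318 + (3 - ⅕)) = √(-318 + 14/5) = √(-1576/5) = 2*I*√1970/5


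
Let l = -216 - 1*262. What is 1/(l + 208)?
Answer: -1/270 ≈ -0.0037037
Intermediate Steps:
l = -478 (l = -216 - 262 = -478)
1/(l + 208) = 1/(-478 + 208) = 1/(-270) = -1/270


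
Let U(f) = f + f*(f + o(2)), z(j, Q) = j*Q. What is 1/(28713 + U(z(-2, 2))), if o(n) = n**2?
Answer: 1/28709 ≈ 3.4832e-5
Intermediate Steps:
z(j, Q) = Q*j
U(f) = f + f*(4 + f) (U(f) = f + f*(f + 2**2) = f + f*(f + 4) = f + f*(4 + f))
1/(28713 + U(z(-2, 2))) = 1/(28713 + (2*(-2))*(5 + 2*(-2))) = 1/(28713 - 4*(5 - 4)) = 1/(28713 - 4*1) = 1/(28713 - 4) = 1/28709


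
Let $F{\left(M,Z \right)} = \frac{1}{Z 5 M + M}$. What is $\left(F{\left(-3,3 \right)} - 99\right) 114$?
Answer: $- \frac{90307}{8} \approx -11288.0$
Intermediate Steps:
$F{\left(M,Z \right)} = \frac{1}{M + 5 M Z}$ ($F{\left(M,Z \right)} = \frac{1}{5 Z M + M} = \frac{1}{5 M Z + M} = \frac{1}{M + 5 M Z}$)
$\left(F{\left(-3,3 \right)} - 99\right) 114 = \left(\frac{1}{\left(-3\right) \left(1 + 5 \cdot 3\right)} - 99\right) 114 = \left(- \frac{1}{3 \left(1 + 15\right)} - 99\right) 114 = \left(- \frac{1}{3 \cdot 16} - 99\right) 114 = \left(\left(- \frac{1}{3}\right) \frac{1}{16} - 99\right) 114 = \left(- \frac{1}{48} - 99\right) 114 = \left(- \frac{4753}{48}\right) 114 = - \frac{90307}{8}$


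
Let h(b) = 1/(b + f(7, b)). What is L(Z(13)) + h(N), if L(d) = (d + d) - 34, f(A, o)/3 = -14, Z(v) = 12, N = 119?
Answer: -769/77 ≈ -9.9870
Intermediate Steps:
f(A, o) = -42 (f(A, o) = 3*(-14) = -42)
h(b) = 1/(-42 + b) (h(b) = 1/(b - 42) = 1/(-42 + b))
L(d) = -34 + 2*d (L(d) = 2*d - 34 = -34 + 2*d)
L(Z(13)) + h(N) = (-34 + 2*12) + 1/(-42 + 119) = (-34 + 24) + 1/77 = -10 + 1/77 = -769/77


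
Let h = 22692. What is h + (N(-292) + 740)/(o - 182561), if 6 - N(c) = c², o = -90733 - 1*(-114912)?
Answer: 256720633/11313 ≈ 22693.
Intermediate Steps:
o = 24179 (o = -90733 + 114912 = 24179)
N(c) = 6 - c²
h + (N(-292) + 740)/(o - 182561) = 22692 + ((6 - 1*(-292)²) + 740)/(24179 - 182561) = 22692 + ((6 - 1*85264) + 740)/(-158382) = 22692 + ((6 - 85264) + 740)*(-1/158382) = 22692 + (-85258 + 740)*(-1/158382) = 22692 - 84518*(-1/158382) = 22692 + 6037/11313 = 256720633/11313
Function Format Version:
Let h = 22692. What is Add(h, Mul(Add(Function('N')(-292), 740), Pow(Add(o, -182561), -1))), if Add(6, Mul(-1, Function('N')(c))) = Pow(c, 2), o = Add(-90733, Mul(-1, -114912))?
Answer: Rational(256720633, 11313) ≈ 22693.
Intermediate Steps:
o = 24179 (o = Add(-90733, 114912) = 24179)
Function('N')(c) = Add(6, Mul(-1, Pow(c, 2)))
Add(h, Mul(Add(Function('N')(-292), 740), Pow(Add(o, -182561), -1))) = Add(22692, Mul(Add(Add(6, Mul(-1, Pow(-292, 2))), 740), Pow(Add(24179, -182561), -1))) = Add(22692, Mul(Add(Add(6, Mul(-1, 85264)), 740), Pow(-158382, -1))) = Add(22692, Mul(Add(Add(6, -85264), 740), Rational(-1, 158382))) = Add(22692, Mul(Add(-85258, 740), Rational(-1, 158382))) = Add(22692, Mul(-84518, Rational(-1, 158382))) = Add(22692, Rational(6037, 11313)) = Rational(256720633, 11313)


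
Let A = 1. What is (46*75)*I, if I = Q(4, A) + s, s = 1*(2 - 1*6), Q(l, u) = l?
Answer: 0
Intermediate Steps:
s = -4 (s = 1*(2 - 6) = 1*(-4) = -4)
I = 0 (I = 4 - 4 = 0)
(46*75)*I = (46*75)*0 = 3450*0 = 0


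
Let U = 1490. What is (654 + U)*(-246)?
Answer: -527424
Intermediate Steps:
(654 + U)*(-246) = (654 + 1490)*(-246) = 2144*(-246) = -527424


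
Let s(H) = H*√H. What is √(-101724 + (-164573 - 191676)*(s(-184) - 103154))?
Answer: √(36748407622 + 131099632*I*√46) ≈ 1.9171e+5 + 2319.0*I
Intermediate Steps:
s(H) = H^(3/2)
√(-101724 + (-164573 - 191676)*(s(-184) - 103154)) = √(-101724 + (-164573 - 191676)*((-184)^(3/2) - 103154)) = √(-101724 - 356249*(-368*I*√46 - 103154)) = √(-101724 - 356249*(-103154 - 368*I*√46)) = √(-101724 + (36748509346 + 131099632*I*√46)) = √(36748407622 + 131099632*I*√46)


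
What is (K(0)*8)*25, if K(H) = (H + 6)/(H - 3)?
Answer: -400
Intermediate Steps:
K(H) = (6 + H)/(-3 + H)
(K(0)*8)*25 = (((6 + 0)/(-3 + 0))*8)*25 = ((6/(-3))*8)*25 = (-⅓*6*8)*25 = -2*8*25 = -16*25 = -400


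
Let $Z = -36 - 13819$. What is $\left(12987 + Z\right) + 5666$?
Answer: $4798$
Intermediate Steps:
$Z = -13855$ ($Z = -36 - 13819 = -13855$)
$\left(12987 + Z\right) + 5666 = \left(12987 - 13855\right) + 5666 = -868 + 5666 = 4798$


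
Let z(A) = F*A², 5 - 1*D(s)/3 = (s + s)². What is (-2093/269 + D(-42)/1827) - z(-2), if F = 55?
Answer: -39211976/163821 ≈ -239.36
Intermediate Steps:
D(s) = 15 - 12*s² (D(s) = 15 - 3*(s + s)² = 15 - 3*4*s² = 15 - 12*s²)
z(A) = 55*A²
(-2093/269 + D(-42)/1827) - z(-2) = (-2093/269 + (15 - 12*(-42)²)/1827) - 55*(-2)² = (-2093*1/269 + (15 - 12*1764)*(1/1827)) - 55*4 = (-2093/269 + (15 - 21168)*(1/1827)) - 1*220 = (-2093/269 - 21153*1/1827) - 220 = (-2093/269 - 7051/609) - 220 = -3171356/163821 - 220 = -39211976/163821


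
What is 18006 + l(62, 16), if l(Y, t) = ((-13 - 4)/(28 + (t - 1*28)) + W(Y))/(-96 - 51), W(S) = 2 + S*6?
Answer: 14114715/784 ≈ 18003.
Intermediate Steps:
W(S) = 2 + 6*S
l(Y, t) = -2/147 - 2*Y/49 + 17/(147*t) (l(Y, t) = ((-13 - 4)/(28 + (t - 1*28)) + (2 + 6*Y))/(-96 - 51) = (-17/(28 + (t - 28)) + (2 + 6*Y))/(-147) = (-17/(28 + (-28 + t)) + (2 + 6*Y))*(-1/147) = (-17/t + (2 + 6*Y))*(-1/147) = (2 - 17/t + 6*Y)*(-1/147) = -2/147 - 2*Y/49 + 17/(147*t))
18006 + l(62, 16) = 18006 + (1/147)*(17 - 2*16*(1 + 3*62))/16 = 18006 + (1/147)*(1/16)*(17 - 2*16*(1 + 186)) = 18006 + (1/147)*(1/16)*(17 - 2*16*187) = 18006 + (1/147)*(1/16)*(17 - 5984) = 18006 + (1/147)*(1/16)*(-5967) = 18006 - 1989/784 = 14114715/784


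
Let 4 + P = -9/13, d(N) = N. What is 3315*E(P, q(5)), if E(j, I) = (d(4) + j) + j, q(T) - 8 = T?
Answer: -17850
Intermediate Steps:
P = -61/13 (P = -4 - 9/13 = -61/13 ≈ -4.6923)
q(T) = 8 + T
E(j, I) = 4 + 2*j (E(j, I) = (4 + j) + j = 4 + 2*j)
3315*E(P, q(5)) = 3315*(4 + 2*(-61/13)) = 3315*(4 - 122/13) = 3315*(-70/13) = -17850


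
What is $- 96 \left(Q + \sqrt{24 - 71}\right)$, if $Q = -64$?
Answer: $6144 - 96 i \sqrt{47} \approx 6144.0 - 658.14 i$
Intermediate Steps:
$- 96 \left(Q + \sqrt{24 - 71}\right) = - 96 \left(-64 + \sqrt{24 - 71}\right) = - 96 \left(-64 + \sqrt{-47}\right) = - 96 \left(-64 + i \sqrt{47}\right) = 6144 - 96 i \sqrt{47}$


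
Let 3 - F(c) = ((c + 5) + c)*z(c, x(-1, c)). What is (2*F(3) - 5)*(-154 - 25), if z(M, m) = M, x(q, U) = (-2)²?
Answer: 11635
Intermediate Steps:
x(q, U) = 4
F(c) = 3 - c*(5 + 2*c) (F(c) = 3 - ((c + 5) + c)*c = 3 - ((5 + c) + c)*c = 3 - (5 + 2*c)*c = 3 - c*(5 + 2*c))
(2*F(3) - 5)*(-154 - 25) = (2*(3 - 5*3 - 2*3²) - 5)*(-154 - 25) = (2*(3 - 15 - 2*9) - 5)*(-179) = (2*(3 - 15 - 18) - 5)*(-179) = (2*(-30) - 5)*(-179) = (-60 - 5)*(-179) = -65*(-179) = 11635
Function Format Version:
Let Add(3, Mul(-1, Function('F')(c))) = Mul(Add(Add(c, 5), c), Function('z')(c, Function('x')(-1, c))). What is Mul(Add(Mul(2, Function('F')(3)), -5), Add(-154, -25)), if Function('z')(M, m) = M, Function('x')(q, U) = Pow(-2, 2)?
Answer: 11635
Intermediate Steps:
Function('x')(q, U) = 4
Function('F')(c) = Add(3, Mul(-1, c, Add(5, Mul(2, c)))) (Function('F')(c) = Add(3, Mul(-1, Mul(Add(Add(c, 5), c), c))) = Add(3, Mul(-1, Mul(Add(Add(5, c), c), c))) = Add(3, Mul(-1, Mul(Add(5, Mul(2, c)), c))) = Add(3, Mul(-1, Mul(c, Add(5, Mul(2, c))))) = Add(3, Mul(-1, c, Add(5, Mul(2, c)))))
Mul(Add(Mul(2, Function('F')(3)), -5), Add(-154, -25)) = Mul(Add(Mul(2, Add(3, Mul(-5, 3), Mul(-2, Pow(3, 2)))), -5), Add(-154, -25)) = Mul(Add(Mul(2, Add(3, -15, Mul(-2, 9))), -5), -179) = Mul(Add(Mul(2, Add(3, -15, -18)), -5), -179) = Mul(Add(Mul(2, -30), -5), -179) = Mul(Add(-60, -5), -179) = Mul(-65, -179) = 11635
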